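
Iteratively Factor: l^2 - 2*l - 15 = (l + 3)*(l - 5)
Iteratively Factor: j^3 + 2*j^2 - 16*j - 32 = (j + 2)*(j^2 - 16) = (j - 4)*(j + 2)*(j + 4)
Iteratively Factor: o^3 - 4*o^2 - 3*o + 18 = (o - 3)*(o^2 - o - 6) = (o - 3)*(o + 2)*(o - 3)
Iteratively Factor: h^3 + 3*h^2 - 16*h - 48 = (h + 4)*(h^2 - h - 12) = (h + 3)*(h + 4)*(h - 4)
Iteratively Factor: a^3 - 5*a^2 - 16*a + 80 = (a - 4)*(a^2 - a - 20) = (a - 4)*(a + 4)*(a - 5)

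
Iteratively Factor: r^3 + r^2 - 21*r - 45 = (r + 3)*(r^2 - 2*r - 15) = (r + 3)^2*(r - 5)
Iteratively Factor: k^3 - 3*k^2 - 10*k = (k)*(k^2 - 3*k - 10) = k*(k + 2)*(k - 5)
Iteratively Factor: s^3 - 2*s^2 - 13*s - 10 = (s - 5)*(s^2 + 3*s + 2) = (s - 5)*(s + 2)*(s + 1)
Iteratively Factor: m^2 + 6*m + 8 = (m + 2)*(m + 4)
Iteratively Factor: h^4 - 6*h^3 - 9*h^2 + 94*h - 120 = (h - 2)*(h^3 - 4*h^2 - 17*h + 60) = (h - 2)*(h + 4)*(h^2 - 8*h + 15) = (h - 3)*(h - 2)*(h + 4)*(h - 5)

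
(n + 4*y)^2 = n^2 + 8*n*y + 16*y^2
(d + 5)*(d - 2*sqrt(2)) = d^2 - 2*sqrt(2)*d + 5*d - 10*sqrt(2)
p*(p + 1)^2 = p^3 + 2*p^2 + p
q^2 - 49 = (q - 7)*(q + 7)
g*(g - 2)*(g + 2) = g^3 - 4*g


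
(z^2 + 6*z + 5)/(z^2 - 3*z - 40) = (z + 1)/(z - 8)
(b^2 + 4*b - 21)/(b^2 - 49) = (b - 3)/(b - 7)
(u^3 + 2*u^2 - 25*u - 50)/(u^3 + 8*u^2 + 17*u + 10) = (u - 5)/(u + 1)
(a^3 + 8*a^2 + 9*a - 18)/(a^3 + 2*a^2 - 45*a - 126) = (a - 1)/(a - 7)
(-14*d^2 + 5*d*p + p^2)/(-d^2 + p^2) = (14*d^2 - 5*d*p - p^2)/(d^2 - p^2)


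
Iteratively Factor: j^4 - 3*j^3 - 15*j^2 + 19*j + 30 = (j - 5)*(j^3 + 2*j^2 - 5*j - 6) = (j - 5)*(j + 3)*(j^2 - j - 2) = (j - 5)*(j + 1)*(j + 3)*(j - 2)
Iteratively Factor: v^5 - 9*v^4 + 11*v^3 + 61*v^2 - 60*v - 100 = (v - 2)*(v^4 - 7*v^3 - 3*v^2 + 55*v + 50) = (v - 2)*(v + 2)*(v^3 - 9*v^2 + 15*v + 25) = (v - 2)*(v + 1)*(v + 2)*(v^2 - 10*v + 25) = (v - 5)*(v - 2)*(v + 1)*(v + 2)*(v - 5)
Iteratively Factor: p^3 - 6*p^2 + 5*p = (p - 5)*(p^2 - p) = (p - 5)*(p - 1)*(p)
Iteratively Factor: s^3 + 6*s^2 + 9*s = (s + 3)*(s^2 + 3*s) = s*(s + 3)*(s + 3)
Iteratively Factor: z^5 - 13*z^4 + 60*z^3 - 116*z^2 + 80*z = (z - 4)*(z^4 - 9*z^3 + 24*z^2 - 20*z) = (z - 4)*(z - 2)*(z^3 - 7*z^2 + 10*z) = (z - 5)*(z - 4)*(z - 2)*(z^2 - 2*z) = z*(z - 5)*(z - 4)*(z - 2)*(z - 2)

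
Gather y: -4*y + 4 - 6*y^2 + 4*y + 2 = 6 - 6*y^2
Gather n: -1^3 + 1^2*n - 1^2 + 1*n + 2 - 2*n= 0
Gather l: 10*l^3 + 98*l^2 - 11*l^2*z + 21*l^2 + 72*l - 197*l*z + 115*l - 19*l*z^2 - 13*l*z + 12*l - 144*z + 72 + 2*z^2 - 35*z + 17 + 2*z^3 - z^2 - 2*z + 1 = 10*l^3 + l^2*(119 - 11*z) + l*(-19*z^2 - 210*z + 199) + 2*z^3 + z^2 - 181*z + 90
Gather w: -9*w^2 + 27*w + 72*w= -9*w^2 + 99*w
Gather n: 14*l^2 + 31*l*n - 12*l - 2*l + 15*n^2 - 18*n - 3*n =14*l^2 - 14*l + 15*n^2 + n*(31*l - 21)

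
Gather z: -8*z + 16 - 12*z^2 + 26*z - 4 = -12*z^2 + 18*z + 12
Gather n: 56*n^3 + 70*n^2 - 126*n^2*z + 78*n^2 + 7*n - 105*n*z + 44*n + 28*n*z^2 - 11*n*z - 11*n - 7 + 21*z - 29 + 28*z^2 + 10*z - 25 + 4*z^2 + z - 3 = 56*n^3 + n^2*(148 - 126*z) + n*(28*z^2 - 116*z + 40) + 32*z^2 + 32*z - 64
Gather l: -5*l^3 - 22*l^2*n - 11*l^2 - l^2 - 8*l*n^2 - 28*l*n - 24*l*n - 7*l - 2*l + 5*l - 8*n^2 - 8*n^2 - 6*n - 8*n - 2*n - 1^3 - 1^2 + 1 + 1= -5*l^3 + l^2*(-22*n - 12) + l*(-8*n^2 - 52*n - 4) - 16*n^2 - 16*n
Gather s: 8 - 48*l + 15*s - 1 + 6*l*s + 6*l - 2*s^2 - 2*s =-42*l - 2*s^2 + s*(6*l + 13) + 7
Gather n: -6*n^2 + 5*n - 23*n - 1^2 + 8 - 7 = -6*n^2 - 18*n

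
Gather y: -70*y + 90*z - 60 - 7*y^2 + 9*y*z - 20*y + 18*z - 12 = -7*y^2 + y*(9*z - 90) + 108*z - 72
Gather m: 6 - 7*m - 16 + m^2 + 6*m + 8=m^2 - m - 2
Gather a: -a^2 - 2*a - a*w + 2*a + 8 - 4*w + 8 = -a^2 - a*w - 4*w + 16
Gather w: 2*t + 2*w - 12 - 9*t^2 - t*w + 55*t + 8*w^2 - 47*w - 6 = -9*t^2 + 57*t + 8*w^2 + w*(-t - 45) - 18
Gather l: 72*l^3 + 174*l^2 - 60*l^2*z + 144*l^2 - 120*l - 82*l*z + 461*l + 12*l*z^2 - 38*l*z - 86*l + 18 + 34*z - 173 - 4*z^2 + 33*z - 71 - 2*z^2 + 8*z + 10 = 72*l^3 + l^2*(318 - 60*z) + l*(12*z^2 - 120*z + 255) - 6*z^2 + 75*z - 216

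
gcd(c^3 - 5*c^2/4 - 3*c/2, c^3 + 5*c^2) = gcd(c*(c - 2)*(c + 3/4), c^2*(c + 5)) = c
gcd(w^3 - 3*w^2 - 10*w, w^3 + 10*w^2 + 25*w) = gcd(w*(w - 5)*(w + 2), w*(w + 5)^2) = w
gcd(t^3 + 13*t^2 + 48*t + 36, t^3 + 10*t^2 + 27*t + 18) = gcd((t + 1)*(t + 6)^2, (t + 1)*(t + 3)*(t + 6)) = t^2 + 7*t + 6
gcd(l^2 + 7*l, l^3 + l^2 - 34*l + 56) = l + 7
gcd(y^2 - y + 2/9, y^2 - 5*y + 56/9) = 1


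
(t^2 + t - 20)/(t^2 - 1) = (t^2 + t - 20)/(t^2 - 1)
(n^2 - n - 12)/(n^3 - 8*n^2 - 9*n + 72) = (n - 4)/(n^2 - 11*n + 24)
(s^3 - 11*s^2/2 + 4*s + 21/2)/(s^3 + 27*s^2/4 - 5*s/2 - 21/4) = 2*(2*s^3 - 11*s^2 + 8*s + 21)/(4*s^3 + 27*s^2 - 10*s - 21)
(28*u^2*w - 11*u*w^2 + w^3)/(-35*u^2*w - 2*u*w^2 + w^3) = (-4*u + w)/(5*u + w)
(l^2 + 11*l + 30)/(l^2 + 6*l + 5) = (l + 6)/(l + 1)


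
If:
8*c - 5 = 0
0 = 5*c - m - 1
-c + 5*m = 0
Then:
No Solution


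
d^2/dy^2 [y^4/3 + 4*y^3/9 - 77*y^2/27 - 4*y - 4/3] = 4*y^2 + 8*y/3 - 154/27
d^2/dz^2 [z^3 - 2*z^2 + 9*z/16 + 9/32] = 6*z - 4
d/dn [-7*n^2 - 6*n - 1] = -14*n - 6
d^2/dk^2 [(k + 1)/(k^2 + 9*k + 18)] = 2*((k + 1)*(2*k + 9)^2 - (3*k + 10)*(k^2 + 9*k + 18))/(k^2 + 9*k + 18)^3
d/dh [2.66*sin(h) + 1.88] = 2.66*cos(h)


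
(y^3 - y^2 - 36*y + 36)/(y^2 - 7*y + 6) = y + 6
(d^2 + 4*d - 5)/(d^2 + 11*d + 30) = (d - 1)/(d + 6)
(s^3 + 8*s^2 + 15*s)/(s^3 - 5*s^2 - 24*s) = (s + 5)/(s - 8)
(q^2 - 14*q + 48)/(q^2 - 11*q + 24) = (q - 6)/(q - 3)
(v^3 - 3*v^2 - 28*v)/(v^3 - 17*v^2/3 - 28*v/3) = 3*(v + 4)/(3*v + 4)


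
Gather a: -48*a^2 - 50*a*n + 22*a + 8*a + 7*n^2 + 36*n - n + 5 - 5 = -48*a^2 + a*(30 - 50*n) + 7*n^2 + 35*n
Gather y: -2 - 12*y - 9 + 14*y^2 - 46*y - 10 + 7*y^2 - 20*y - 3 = 21*y^2 - 78*y - 24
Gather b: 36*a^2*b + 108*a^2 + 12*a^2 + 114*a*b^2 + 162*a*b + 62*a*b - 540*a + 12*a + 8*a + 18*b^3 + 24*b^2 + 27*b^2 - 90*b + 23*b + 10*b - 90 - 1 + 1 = 120*a^2 - 520*a + 18*b^3 + b^2*(114*a + 51) + b*(36*a^2 + 224*a - 57) - 90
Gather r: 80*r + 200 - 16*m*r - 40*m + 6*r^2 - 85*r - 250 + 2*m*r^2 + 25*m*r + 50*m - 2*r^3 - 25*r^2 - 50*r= 10*m - 2*r^3 + r^2*(2*m - 19) + r*(9*m - 55) - 50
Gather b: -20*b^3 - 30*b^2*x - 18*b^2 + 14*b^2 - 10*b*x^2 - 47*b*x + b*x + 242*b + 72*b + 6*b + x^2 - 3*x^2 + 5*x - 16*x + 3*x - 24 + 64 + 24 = -20*b^3 + b^2*(-30*x - 4) + b*(-10*x^2 - 46*x + 320) - 2*x^2 - 8*x + 64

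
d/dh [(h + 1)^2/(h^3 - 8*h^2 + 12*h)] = (-h^4 - 4*h^3 + 25*h^2 + 16*h - 12)/(h^2*(h^4 - 16*h^3 + 88*h^2 - 192*h + 144))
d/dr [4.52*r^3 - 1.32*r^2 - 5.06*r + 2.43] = 13.56*r^2 - 2.64*r - 5.06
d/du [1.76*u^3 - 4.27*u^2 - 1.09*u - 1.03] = 5.28*u^2 - 8.54*u - 1.09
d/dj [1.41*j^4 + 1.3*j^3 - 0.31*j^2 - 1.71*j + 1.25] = 5.64*j^3 + 3.9*j^2 - 0.62*j - 1.71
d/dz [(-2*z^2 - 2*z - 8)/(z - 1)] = 2*(-z^2 + 2*z + 5)/(z^2 - 2*z + 1)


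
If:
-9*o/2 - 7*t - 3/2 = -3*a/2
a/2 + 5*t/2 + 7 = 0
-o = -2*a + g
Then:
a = -5*t - 14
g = -61*t/9 - 23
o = -29*t/9 - 5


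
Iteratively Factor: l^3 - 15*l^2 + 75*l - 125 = (l - 5)*(l^2 - 10*l + 25) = (l - 5)^2*(l - 5)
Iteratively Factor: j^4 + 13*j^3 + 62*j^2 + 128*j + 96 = (j + 4)*(j^3 + 9*j^2 + 26*j + 24) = (j + 2)*(j + 4)*(j^2 + 7*j + 12) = (j + 2)*(j + 4)^2*(j + 3)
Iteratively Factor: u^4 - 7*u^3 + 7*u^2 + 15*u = (u - 3)*(u^3 - 4*u^2 - 5*u) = (u - 5)*(u - 3)*(u^2 + u) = u*(u - 5)*(u - 3)*(u + 1)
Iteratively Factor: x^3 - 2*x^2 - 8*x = (x)*(x^2 - 2*x - 8) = x*(x + 2)*(x - 4)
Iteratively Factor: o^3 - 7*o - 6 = (o + 1)*(o^2 - o - 6) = (o + 1)*(o + 2)*(o - 3)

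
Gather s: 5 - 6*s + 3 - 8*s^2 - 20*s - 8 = -8*s^2 - 26*s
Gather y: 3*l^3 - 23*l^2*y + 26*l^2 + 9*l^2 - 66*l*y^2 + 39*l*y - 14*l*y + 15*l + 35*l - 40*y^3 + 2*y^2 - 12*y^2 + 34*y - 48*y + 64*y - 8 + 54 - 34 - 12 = 3*l^3 + 35*l^2 + 50*l - 40*y^3 + y^2*(-66*l - 10) + y*(-23*l^2 + 25*l + 50)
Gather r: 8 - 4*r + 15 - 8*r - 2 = 21 - 12*r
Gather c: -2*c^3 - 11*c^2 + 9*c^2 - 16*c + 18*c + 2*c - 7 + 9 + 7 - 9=-2*c^3 - 2*c^2 + 4*c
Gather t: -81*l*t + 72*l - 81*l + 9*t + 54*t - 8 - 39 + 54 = -9*l + t*(63 - 81*l) + 7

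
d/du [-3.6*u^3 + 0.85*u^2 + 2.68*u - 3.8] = -10.8*u^2 + 1.7*u + 2.68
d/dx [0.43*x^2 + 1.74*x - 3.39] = 0.86*x + 1.74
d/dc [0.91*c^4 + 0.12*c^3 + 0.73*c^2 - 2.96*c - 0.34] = 3.64*c^3 + 0.36*c^2 + 1.46*c - 2.96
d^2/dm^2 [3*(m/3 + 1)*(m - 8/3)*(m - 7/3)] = 6*m - 4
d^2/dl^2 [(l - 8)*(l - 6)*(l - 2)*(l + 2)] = 12*l^2 - 84*l + 88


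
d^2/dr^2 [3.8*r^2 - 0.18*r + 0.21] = 7.60000000000000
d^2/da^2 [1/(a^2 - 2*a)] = 2*(-a*(a - 2) + 4*(a - 1)^2)/(a^3*(a - 2)^3)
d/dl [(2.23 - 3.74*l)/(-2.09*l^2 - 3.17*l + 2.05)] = (-7.8166*l^2 + 9.3214*l - 0.5979)/(4.3681*l^4 + 13.2506*l^3 + 1.4799*l^2 - 12.997*l + 4.2025)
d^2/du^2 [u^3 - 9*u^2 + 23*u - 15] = 6*u - 18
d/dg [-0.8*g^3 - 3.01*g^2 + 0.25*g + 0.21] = -2.4*g^2 - 6.02*g + 0.25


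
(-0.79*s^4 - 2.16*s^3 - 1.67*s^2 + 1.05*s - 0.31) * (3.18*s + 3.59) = -2.5122*s^5 - 9.7049*s^4 - 13.065*s^3 - 2.6563*s^2 + 2.7837*s - 1.1129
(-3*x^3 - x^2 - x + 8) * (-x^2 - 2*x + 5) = 3*x^5 + 7*x^4 - 12*x^3 - 11*x^2 - 21*x + 40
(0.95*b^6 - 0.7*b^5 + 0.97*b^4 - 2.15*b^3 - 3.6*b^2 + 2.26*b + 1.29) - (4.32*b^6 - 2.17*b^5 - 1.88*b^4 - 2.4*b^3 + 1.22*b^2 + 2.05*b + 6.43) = -3.37*b^6 + 1.47*b^5 + 2.85*b^4 + 0.25*b^3 - 4.82*b^2 + 0.21*b - 5.14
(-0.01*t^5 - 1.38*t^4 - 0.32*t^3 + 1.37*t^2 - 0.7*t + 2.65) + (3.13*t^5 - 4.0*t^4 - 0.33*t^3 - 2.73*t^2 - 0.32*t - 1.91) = 3.12*t^5 - 5.38*t^4 - 0.65*t^3 - 1.36*t^2 - 1.02*t + 0.74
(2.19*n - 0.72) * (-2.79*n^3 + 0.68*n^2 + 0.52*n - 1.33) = -6.1101*n^4 + 3.498*n^3 + 0.6492*n^2 - 3.2871*n + 0.9576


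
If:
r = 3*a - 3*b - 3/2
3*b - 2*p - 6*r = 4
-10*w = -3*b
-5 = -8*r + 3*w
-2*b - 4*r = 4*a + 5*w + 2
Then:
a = -449/1944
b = -220/243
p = -3193/648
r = 113/216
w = -22/81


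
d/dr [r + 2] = 1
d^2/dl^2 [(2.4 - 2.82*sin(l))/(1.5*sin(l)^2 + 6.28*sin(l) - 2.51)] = (6.345*sin(l)^5 - 48.1643999999999*sin(l)^4 - 16.8102*sin(l)^3 - 53.945064*sin(l)^2 + 51.879762*sin(l) + 118.474128)/(1.5*sin(l)^2 + 6.28*sin(l) - 2.51)^3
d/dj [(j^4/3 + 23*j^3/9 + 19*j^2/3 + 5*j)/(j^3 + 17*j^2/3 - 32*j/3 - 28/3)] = (9*j^6 + 102*j^5 - 68*j^4 - 2078*j^3 - 4521*j^2 - 3192*j - 1260)/(3*(9*j^6 + 102*j^5 + 97*j^4 - 1256*j^3 + 72*j^2 + 1792*j + 784))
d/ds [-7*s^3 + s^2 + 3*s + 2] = -21*s^2 + 2*s + 3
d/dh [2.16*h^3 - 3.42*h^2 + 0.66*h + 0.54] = 6.48*h^2 - 6.84*h + 0.66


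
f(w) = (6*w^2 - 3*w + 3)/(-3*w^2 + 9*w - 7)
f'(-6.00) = 0.07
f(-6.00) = -1.40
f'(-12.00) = 0.02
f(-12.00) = -1.65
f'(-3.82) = 0.12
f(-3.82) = -1.20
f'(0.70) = -6.40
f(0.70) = -1.77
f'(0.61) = -4.28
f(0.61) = -1.30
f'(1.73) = 86.81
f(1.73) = -38.58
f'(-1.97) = 0.23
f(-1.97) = -0.89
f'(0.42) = -1.83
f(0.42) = -0.75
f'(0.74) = -7.68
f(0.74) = -2.05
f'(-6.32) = 0.07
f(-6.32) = -1.42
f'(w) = (6*w - 9)*(6*w^2 - 3*w + 3)/(-3*w^2 + 9*w - 7)^2 + (12*w - 3)/(-3*w^2 + 9*w - 7) = 3*(15*w^2 - 22*w - 2)/(9*w^4 - 54*w^3 + 123*w^2 - 126*w + 49)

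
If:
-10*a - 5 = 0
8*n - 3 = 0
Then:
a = -1/2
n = 3/8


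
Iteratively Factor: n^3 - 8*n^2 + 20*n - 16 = (n - 4)*(n^2 - 4*n + 4) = (n - 4)*(n - 2)*(n - 2)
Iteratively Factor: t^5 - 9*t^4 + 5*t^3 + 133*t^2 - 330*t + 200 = (t + 4)*(t^4 - 13*t^3 + 57*t^2 - 95*t + 50) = (t - 5)*(t + 4)*(t^3 - 8*t^2 + 17*t - 10) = (t - 5)*(t - 2)*(t + 4)*(t^2 - 6*t + 5) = (t - 5)*(t - 2)*(t - 1)*(t + 4)*(t - 5)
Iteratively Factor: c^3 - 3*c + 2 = (c - 1)*(c^2 + c - 2) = (c - 1)*(c + 2)*(c - 1)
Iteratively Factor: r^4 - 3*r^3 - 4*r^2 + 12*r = (r)*(r^3 - 3*r^2 - 4*r + 12) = r*(r - 3)*(r^2 - 4) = r*(r - 3)*(r + 2)*(r - 2)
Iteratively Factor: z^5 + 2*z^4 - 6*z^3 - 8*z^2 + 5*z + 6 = (z - 1)*(z^4 + 3*z^3 - 3*z^2 - 11*z - 6) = (z - 1)*(z + 1)*(z^3 + 2*z^2 - 5*z - 6) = (z - 1)*(z + 1)^2*(z^2 + z - 6) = (z - 2)*(z - 1)*(z + 1)^2*(z + 3)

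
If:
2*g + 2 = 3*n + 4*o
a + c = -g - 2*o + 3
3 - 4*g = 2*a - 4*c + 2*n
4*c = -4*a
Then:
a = 20*o/9 - 43/18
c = 43/18 - 20*o/9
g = 3 - 2*o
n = 8/3 - 8*o/3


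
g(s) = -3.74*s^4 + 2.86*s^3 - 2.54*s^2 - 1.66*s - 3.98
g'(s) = -14.96*s^3 + 8.58*s^2 - 5.08*s - 1.66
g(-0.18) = -3.78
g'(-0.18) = -0.38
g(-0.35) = -3.89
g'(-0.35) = 1.81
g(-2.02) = -96.83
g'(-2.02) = 166.92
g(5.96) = -4217.68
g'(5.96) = -2894.32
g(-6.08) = -5841.35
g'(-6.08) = 3708.74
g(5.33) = -2670.35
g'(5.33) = -2050.22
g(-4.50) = -1842.20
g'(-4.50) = 1558.18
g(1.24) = -13.33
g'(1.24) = -23.29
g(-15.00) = -199540.58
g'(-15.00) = 52495.04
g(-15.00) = -199540.58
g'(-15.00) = 52495.04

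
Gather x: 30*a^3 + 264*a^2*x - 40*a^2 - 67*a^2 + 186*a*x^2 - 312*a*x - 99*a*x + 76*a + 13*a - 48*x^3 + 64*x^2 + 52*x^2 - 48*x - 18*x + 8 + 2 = 30*a^3 - 107*a^2 + 89*a - 48*x^3 + x^2*(186*a + 116) + x*(264*a^2 - 411*a - 66) + 10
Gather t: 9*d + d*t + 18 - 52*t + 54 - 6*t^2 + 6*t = 9*d - 6*t^2 + t*(d - 46) + 72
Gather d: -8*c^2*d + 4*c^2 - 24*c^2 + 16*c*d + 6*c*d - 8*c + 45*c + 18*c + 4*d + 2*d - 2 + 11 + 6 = -20*c^2 + 55*c + d*(-8*c^2 + 22*c + 6) + 15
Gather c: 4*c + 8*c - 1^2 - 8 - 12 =12*c - 21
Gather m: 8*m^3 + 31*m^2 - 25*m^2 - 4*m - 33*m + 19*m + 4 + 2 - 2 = 8*m^3 + 6*m^2 - 18*m + 4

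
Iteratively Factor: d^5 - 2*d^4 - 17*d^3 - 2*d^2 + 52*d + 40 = (d + 2)*(d^4 - 4*d^3 - 9*d^2 + 16*d + 20) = (d + 1)*(d + 2)*(d^3 - 5*d^2 - 4*d + 20) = (d + 1)*(d + 2)^2*(d^2 - 7*d + 10) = (d - 2)*(d + 1)*(d + 2)^2*(d - 5)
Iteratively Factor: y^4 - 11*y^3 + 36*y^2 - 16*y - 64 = (y - 4)*(y^3 - 7*y^2 + 8*y + 16) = (y - 4)^2*(y^2 - 3*y - 4) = (y - 4)^2*(y + 1)*(y - 4)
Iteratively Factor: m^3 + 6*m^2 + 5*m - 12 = (m + 4)*(m^2 + 2*m - 3) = (m - 1)*(m + 4)*(m + 3)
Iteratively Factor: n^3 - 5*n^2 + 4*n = (n - 4)*(n^2 - n) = n*(n - 4)*(n - 1)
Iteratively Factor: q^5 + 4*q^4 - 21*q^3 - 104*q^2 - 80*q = (q + 4)*(q^4 - 21*q^2 - 20*q) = (q + 4)^2*(q^3 - 4*q^2 - 5*q) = q*(q + 4)^2*(q^2 - 4*q - 5) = q*(q + 1)*(q + 4)^2*(q - 5)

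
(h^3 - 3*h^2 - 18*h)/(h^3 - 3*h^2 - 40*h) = (-h^2 + 3*h + 18)/(-h^2 + 3*h + 40)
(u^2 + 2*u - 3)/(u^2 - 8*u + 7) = (u + 3)/(u - 7)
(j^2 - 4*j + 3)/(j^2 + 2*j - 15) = (j - 1)/(j + 5)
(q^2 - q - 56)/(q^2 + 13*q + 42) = (q - 8)/(q + 6)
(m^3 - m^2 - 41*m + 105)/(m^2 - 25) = (m^2 + 4*m - 21)/(m + 5)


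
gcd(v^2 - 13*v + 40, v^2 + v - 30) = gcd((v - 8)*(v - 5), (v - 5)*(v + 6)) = v - 5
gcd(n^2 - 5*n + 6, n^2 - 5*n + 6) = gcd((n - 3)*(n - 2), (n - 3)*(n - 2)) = n^2 - 5*n + 6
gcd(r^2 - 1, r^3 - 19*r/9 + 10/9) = r - 1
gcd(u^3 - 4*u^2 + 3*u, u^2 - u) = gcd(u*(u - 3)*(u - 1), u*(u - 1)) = u^2 - u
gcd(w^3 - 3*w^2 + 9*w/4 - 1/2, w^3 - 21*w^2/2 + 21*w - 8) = w^2 - 5*w/2 + 1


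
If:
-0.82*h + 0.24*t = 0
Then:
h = 0.292682926829268*t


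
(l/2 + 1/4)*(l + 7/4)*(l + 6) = l^3/2 + 33*l^2/8 + 115*l/16 + 21/8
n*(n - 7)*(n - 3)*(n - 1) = n^4 - 11*n^3 + 31*n^2 - 21*n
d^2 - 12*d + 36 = (d - 6)^2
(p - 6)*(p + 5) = p^2 - p - 30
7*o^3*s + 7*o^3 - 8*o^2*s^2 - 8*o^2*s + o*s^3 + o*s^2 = (-7*o + s)*(-o + s)*(o*s + o)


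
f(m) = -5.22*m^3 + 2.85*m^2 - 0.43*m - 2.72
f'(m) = -15.66*m^2 + 5.7*m - 0.43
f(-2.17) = 64.97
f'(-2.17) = -86.54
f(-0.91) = 3.97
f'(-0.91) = -18.59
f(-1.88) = 42.85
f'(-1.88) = -66.49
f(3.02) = -121.80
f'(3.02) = -126.04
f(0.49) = -2.86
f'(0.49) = -1.40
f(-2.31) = 77.82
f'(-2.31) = -97.16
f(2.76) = -91.94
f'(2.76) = -103.99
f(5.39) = -739.64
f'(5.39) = -424.66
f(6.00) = -1030.22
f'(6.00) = -529.99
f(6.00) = -1030.22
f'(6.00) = -529.99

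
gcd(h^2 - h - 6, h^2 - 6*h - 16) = h + 2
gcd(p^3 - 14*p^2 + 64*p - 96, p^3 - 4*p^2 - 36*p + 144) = p^2 - 10*p + 24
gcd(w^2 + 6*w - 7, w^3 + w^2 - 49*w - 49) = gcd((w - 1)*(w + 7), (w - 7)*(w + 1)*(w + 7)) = w + 7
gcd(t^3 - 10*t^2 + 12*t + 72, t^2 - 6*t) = t - 6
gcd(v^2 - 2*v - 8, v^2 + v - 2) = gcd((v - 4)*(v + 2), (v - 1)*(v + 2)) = v + 2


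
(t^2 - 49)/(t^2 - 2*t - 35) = (t + 7)/(t + 5)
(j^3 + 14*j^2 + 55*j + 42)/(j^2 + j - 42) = (j^2 + 7*j + 6)/(j - 6)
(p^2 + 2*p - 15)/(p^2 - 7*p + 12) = (p + 5)/(p - 4)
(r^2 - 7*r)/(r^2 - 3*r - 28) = r/(r + 4)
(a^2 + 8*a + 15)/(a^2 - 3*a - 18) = (a + 5)/(a - 6)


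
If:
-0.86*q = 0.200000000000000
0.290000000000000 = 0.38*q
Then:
No Solution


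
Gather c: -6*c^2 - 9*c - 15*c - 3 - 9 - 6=-6*c^2 - 24*c - 18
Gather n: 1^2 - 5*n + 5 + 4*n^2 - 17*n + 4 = 4*n^2 - 22*n + 10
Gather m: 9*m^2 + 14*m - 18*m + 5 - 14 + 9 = 9*m^2 - 4*m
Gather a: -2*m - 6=-2*m - 6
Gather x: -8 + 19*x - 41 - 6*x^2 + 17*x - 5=-6*x^2 + 36*x - 54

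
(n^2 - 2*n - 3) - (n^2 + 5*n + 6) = -7*n - 9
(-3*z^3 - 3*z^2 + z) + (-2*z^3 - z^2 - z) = -5*z^3 - 4*z^2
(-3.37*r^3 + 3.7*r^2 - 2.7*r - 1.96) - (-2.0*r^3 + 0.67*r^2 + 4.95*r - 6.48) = -1.37*r^3 + 3.03*r^2 - 7.65*r + 4.52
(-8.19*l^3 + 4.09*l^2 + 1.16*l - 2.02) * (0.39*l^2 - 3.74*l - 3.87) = -3.1941*l^5 + 32.2257*l^4 + 16.8511*l^3 - 20.9545*l^2 + 3.0656*l + 7.8174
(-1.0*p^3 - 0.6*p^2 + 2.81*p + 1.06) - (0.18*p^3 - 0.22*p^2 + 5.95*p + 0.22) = -1.18*p^3 - 0.38*p^2 - 3.14*p + 0.84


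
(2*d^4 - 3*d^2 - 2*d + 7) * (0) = 0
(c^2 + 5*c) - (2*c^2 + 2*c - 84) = -c^2 + 3*c + 84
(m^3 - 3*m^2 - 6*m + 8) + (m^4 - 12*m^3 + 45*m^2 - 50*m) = m^4 - 11*m^3 + 42*m^2 - 56*m + 8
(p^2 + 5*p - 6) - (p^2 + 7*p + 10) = -2*p - 16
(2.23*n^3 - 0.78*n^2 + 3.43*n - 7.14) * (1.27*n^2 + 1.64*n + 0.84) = 2.8321*n^5 + 2.6666*n^4 + 4.9501*n^3 - 4.0978*n^2 - 8.8284*n - 5.9976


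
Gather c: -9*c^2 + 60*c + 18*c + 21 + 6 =-9*c^2 + 78*c + 27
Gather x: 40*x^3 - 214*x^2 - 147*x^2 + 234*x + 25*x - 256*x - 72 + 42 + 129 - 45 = 40*x^3 - 361*x^2 + 3*x + 54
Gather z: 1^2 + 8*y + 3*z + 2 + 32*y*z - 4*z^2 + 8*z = 8*y - 4*z^2 + z*(32*y + 11) + 3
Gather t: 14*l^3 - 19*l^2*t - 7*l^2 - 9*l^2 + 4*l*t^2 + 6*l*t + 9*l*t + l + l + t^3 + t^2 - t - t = 14*l^3 - 16*l^2 + 2*l + t^3 + t^2*(4*l + 1) + t*(-19*l^2 + 15*l - 2)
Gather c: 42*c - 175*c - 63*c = -196*c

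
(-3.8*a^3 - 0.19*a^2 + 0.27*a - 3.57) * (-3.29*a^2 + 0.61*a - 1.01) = 12.502*a^5 - 1.6929*a^4 + 2.8338*a^3 + 12.1019*a^2 - 2.4504*a + 3.6057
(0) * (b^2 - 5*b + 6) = 0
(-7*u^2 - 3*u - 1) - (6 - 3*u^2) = -4*u^2 - 3*u - 7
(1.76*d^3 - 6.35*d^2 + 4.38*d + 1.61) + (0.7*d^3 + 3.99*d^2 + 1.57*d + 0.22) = 2.46*d^3 - 2.36*d^2 + 5.95*d + 1.83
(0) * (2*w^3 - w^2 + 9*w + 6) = 0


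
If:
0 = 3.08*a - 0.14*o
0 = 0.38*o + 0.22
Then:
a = -0.03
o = -0.58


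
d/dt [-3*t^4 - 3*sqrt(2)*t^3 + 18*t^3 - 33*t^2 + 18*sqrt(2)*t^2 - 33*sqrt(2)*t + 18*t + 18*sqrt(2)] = -12*t^3 - 9*sqrt(2)*t^2 + 54*t^2 - 66*t + 36*sqrt(2)*t - 33*sqrt(2) + 18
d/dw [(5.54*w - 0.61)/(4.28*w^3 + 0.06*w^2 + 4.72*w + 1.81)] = (-47.4224*w^3 + 7.5*w^2 + 0.0731999999999999*w + 12.9066)/(18.3184*w^6 + 0.5136*w^5 + 40.4068*w^4 + 16.06*w^3 + 22.4956*w^2 + 17.0864*w + 3.2761)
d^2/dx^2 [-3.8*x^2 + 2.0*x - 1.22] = -7.60000000000000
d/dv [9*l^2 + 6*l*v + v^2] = 6*l + 2*v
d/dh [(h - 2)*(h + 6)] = 2*h + 4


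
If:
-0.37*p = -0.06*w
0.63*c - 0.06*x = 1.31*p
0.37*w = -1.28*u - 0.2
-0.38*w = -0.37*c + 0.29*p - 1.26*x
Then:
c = 1.54015157966448*x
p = 0.694882057395895*x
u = -1.23866345908201*x - 0.15625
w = 4.28510602060802*x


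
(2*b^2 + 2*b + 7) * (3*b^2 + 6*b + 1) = 6*b^4 + 18*b^3 + 35*b^2 + 44*b + 7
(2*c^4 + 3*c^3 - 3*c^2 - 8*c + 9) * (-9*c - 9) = -18*c^5 - 45*c^4 + 99*c^2 - 9*c - 81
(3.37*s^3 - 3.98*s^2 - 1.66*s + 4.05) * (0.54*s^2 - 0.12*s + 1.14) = 1.8198*s^5 - 2.5536*s^4 + 3.423*s^3 - 2.151*s^2 - 2.3784*s + 4.617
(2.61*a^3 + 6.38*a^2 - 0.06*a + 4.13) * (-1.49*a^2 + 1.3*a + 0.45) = -3.8889*a^5 - 6.1132*a^4 + 9.5579*a^3 - 3.3607*a^2 + 5.342*a + 1.8585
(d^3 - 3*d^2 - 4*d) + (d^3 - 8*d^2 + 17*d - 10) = 2*d^3 - 11*d^2 + 13*d - 10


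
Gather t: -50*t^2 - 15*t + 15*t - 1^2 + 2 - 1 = -50*t^2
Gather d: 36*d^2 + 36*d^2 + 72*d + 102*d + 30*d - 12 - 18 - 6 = 72*d^2 + 204*d - 36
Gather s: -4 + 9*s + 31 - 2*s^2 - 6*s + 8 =-2*s^2 + 3*s + 35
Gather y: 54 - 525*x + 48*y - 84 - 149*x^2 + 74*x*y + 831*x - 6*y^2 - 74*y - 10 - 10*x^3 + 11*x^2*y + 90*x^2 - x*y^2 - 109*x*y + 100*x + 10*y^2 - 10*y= -10*x^3 - 59*x^2 + 406*x + y^2*(4 - x) + y*(11*x^2 - 35*x - 36) - 40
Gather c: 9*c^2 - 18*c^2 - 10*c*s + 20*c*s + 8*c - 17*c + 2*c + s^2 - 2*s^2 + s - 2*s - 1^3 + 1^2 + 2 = -9*c^2 + c*(10*s - 7) - s^2 - s + 2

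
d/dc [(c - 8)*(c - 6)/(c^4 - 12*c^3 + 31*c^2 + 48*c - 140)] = 2*(-c^5 + 27*c^4 - 264*c^3 + 1105*c^2 - 1628*c - 172)/(c^8 - 24*c^7 + 206*c^6 - 648*c^5 - 471*c^4 + 6336*c^3 - 6376*c^2 - 13440*c + 19600)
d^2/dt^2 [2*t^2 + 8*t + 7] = 4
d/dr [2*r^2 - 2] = 4*r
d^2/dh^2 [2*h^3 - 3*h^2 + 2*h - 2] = 12*h - 6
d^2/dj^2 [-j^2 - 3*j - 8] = -2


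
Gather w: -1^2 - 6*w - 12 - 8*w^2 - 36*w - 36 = -8*w^2 - 42*w - 49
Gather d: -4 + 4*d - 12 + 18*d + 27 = 22*d + 11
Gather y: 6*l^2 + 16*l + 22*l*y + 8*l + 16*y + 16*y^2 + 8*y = 6*l^2 + 24*l + 16*y^2 + y*(22*l + 24)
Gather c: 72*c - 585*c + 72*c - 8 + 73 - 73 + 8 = -441*c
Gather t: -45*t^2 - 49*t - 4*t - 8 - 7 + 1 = -45*t^2 - 53*t - 14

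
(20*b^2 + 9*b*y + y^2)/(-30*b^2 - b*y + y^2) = (4*b + y)/(-6*b + y)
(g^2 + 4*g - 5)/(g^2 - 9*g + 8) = (g + 5)/(g - 8)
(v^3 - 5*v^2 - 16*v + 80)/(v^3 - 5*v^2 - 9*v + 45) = (v^2 - 16)/(v^2 - 9)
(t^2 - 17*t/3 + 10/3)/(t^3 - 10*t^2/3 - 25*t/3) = (3*t - 2)/(t*(3*t + 5))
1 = 1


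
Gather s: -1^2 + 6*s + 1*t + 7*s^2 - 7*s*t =7*s^2 + s*(6 - 7*t) + t - 1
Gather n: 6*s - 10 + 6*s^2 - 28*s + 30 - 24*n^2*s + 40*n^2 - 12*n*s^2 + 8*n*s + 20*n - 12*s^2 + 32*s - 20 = n^2*(40 - 24*s) + n*(-12*s^2 + 8*s + 20) - 6*s^2 + 10*s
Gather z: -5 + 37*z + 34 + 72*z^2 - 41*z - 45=72*z^2 - 4*z - 16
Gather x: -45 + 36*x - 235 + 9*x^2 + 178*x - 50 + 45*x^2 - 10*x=54*x^2 + 204*x - 330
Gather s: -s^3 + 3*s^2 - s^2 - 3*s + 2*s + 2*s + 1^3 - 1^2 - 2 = -s^3 + 2*s^2 + s - 2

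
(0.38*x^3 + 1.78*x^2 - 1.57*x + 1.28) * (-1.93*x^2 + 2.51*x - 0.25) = -0.7334*x^5 - 2.4816*x^4 + 7.4029*x^3 - 6.8561*x^2 + 3.6053*x - 0.32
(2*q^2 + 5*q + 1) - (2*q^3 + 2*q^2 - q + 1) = -2*q^3 + 6*q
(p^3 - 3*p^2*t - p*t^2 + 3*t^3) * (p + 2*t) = p^4 - p^3*t - 7*p^2*t^2 + p*t^3 + 6*t^4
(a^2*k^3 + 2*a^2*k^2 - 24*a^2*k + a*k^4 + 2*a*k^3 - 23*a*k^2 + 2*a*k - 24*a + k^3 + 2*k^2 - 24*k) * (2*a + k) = 2*a^3*k^3 + 4*a^3*k^2 - 48*a^3*k + 3*a^2*k^4 + 6*a^2*k^3 - 70*a^2*k^2 + 4*a^2*k - 48*a^2 + a*k^5 + 2*a*k^4 - 21*a*k^3 + 6*a*k^2 - 72*a*k + k^4 + 2*k^3 - 24*k^2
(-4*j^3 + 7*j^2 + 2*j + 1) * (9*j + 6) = -36*j^4 + 39*j^3 + 60*j^2 + 21*j + 6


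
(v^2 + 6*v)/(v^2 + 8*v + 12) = v/(v + 2)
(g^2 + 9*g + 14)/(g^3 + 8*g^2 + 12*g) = (g + 7)/(g*(g + 6))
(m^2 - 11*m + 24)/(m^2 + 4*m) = (m^2 - 11*m + 24)/(m*(m + 4))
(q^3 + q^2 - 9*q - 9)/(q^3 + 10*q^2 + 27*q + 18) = (q - 3)/(q + 6)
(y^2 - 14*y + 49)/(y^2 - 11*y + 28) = (y - 7)/(y - 4)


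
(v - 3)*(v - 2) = v^2 - 5*v + 6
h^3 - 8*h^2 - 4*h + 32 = (h - 8)*(h - 2)*(h + 2)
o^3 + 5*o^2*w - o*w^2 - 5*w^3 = (o - w)*(o + w)*(o + 5*w)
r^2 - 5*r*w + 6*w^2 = (r - 3*w)*(r - 2*w)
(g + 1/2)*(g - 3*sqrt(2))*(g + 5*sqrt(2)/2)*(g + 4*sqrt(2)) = g^4 + g^3/2 + 7*sqrt(2)*g^3/2 - 19*g^2 + 7*sqrt(2)*g^2/4 - 60*sqrt(2)*g - 19*g/2 - 30*sqrt(2)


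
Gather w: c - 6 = c - 6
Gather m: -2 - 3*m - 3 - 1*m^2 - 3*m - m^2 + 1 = -2*m^2 - 6*m - 4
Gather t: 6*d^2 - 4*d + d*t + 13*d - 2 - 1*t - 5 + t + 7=6*d^2 + d*t + 9*d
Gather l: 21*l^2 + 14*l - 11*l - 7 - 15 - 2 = 21*l^2 + 3*l - 24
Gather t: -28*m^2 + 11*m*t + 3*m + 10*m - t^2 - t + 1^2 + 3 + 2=-28*m^2 + 13*m - t^2 + t*(11*m - 1) + 6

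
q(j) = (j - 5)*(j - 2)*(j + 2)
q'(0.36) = -7.21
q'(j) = (j - 5)*(j - 2) + (j - 5)*(j + 2) + (j - 2)*(j + 2)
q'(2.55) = -9.99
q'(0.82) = -10.18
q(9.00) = 308.00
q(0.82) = 13.91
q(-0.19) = 20.57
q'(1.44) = -12.18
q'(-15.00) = 821.00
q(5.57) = 15.40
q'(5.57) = 33.37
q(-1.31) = 14.41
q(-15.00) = -4420.00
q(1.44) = 6.86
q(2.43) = -4.90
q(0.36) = 17.96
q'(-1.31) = 14.25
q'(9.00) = 149.00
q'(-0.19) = -1.99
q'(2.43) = -10.59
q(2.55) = -6.13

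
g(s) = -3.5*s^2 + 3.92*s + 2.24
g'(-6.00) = 45.92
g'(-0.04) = 4.20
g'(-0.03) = 4.13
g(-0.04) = 2.08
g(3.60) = -29.01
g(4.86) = -61.38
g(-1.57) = -12.54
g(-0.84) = -3.52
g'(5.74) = -36.26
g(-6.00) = -147.28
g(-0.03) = 2.12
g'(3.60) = -21.28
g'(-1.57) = 14.91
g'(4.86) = -30.10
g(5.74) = -90.58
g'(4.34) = -26.46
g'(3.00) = -17.08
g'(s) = 3.92 - 7.0*s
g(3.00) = -17.50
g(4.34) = -46.67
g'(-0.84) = 9.80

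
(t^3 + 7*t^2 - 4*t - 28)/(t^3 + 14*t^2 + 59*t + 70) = (t - 2)/(t + 5)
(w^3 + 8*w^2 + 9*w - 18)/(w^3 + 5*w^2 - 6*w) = (w + 3)/w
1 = 1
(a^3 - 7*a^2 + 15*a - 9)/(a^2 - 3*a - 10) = (-a^3 + 7*a^2 - 15*a + 9)/(-a^2 + 3*a + 10)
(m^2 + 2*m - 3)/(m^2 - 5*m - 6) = (-m^2 - 2*m + 3)/(-m^2 + 5*m + 6)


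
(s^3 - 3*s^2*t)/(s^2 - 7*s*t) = s*(s - 3*t)/(s - 7*t)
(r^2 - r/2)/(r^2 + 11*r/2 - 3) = r/(r + 6)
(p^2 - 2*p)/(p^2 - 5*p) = (p - 2)/(p - 5)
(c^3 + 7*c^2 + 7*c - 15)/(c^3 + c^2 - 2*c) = (c^2 + 8*c + 15)/(c*(c + 2))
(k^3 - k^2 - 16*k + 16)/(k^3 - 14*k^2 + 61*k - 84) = (k^2 + 3*k - 4)/(k^2 - 10*k + 21)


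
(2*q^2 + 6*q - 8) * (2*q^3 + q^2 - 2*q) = 4*q^5 + 14*q^4 - 14*q^3 - 20*q^2 + 16*q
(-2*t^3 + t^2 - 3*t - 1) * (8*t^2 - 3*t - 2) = -16*t^5 + 14*t^4 - 23*t^3 - t^2 + 9*t + 2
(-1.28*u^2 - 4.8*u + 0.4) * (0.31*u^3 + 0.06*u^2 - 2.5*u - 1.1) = -0.3968*u^5 - 1.5648*u^4 + 3.036*u^3 + 13.432*u^2 + 4.28*u - 0.44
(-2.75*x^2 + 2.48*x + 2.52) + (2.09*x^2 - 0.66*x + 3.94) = -0.66*x^2 + 1.82*x + 6.46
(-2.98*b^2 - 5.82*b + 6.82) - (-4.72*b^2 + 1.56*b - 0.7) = 1.74*b^2 - 7.38*b + 7.52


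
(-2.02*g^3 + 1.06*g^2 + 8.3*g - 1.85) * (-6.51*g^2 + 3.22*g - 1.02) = 13.1502*g^5 - 13.405*g^4 - 48.5594*g^3 + 37.6883*g^2 - 14.423*g + 1.887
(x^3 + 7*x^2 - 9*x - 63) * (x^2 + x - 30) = x^5 + 8*x^4 - 32*x^3 - 282*x^2 + 207*x + 1890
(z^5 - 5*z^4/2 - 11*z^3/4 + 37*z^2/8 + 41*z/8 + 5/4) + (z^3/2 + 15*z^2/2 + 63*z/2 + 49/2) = z^5 - 5*z^4/2 - 9*z^3/4 + 97*z^2/8 + 293*z/8 + 103/4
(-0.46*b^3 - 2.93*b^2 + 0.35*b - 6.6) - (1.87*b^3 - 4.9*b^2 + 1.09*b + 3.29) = -2.33*b^3 + 1.97*b^2 - 0.74*b - 9.89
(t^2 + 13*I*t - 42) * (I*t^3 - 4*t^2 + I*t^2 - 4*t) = I*t^5 - 17*t^4 + I*t^4 - 17*t^3 - 94*I*t^3 + 168*t^2 - 94*I*t^2 + 168*t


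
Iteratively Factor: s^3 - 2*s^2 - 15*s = (s + 3)*(s^2 - 5*s) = s*(s + 3)*(s - 5)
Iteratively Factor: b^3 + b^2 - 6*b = (b + 3)*(b^2 - 2*b) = (b - 2)*(b + 3)*(b)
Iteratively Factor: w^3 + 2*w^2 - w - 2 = (w + 1)*(w^2 + w - 2) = (w + 1)*(w + 2)*(w - 1)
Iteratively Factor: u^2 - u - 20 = (u - 5)*(u + 4)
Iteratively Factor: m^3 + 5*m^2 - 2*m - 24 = (m + 4)*(m^2 + m - 6) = (m - 2)*(m + 4)*(m + 3)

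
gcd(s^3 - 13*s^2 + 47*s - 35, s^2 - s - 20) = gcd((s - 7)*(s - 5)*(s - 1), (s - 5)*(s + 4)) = s - 5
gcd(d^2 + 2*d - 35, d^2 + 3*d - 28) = d + 7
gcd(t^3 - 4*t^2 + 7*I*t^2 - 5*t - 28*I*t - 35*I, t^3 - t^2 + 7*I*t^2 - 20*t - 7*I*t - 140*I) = t^2 + t*(-5 + 7*I) - 35*I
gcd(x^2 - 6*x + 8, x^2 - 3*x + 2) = x - 2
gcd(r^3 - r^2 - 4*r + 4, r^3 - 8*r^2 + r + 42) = r + 2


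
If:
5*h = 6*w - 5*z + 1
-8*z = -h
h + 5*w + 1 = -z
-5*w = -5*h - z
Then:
No Solution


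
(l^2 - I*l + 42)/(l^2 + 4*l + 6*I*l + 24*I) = (l - 7*I)/(l + 4)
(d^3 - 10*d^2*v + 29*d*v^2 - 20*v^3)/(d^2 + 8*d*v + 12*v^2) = (d^3 - 10*d^2*v + 29*d*v^2 - 20*v^3)/(d^2 + 8*d*v + 12*v^2)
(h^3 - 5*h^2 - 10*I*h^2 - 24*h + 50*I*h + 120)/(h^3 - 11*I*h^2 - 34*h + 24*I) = (h - 5)/(h - I)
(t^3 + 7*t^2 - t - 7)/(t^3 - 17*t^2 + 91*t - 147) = (t^3 + 7*t^2 - t - 7)/(t^3 - 17*t^2 + 91*t - 147)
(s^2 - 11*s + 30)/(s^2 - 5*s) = (s - 6)/s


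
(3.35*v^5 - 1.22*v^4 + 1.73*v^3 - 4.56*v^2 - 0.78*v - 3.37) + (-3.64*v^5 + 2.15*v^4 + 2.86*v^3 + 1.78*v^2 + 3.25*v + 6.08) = -0.29*v^5 + 0.93*v^4 + 4.59*v^3 - 2.78*v^2 + 2.47*v + 2.71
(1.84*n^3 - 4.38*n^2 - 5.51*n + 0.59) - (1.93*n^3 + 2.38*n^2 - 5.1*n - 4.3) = -0.0899999999999999*n^3 - 6.76*n^2 - 0.41*n + 4.89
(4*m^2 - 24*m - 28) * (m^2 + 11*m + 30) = 4*m^4 + 20*m^3 - 172*m^2 - 1028*m - 840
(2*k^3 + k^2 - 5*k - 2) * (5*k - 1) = 10*k^4 + 3*k^3 - 26*k^2 - 5*k + 2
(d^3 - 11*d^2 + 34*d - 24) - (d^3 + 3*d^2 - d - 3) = -14*d^2 + 35*d - 21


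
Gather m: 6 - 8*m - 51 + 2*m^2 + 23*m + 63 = 2*m^2 + 15*m + 18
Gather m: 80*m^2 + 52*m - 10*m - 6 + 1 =80*m^2 + 42*m - 5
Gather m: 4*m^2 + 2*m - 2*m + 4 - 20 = 4*m^2 - 16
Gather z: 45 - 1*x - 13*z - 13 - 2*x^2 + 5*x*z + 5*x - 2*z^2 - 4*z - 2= -2*x^2 + 4*x - 2*z^2 + z*(5*x - 17) + 30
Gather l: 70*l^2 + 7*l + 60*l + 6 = 70*l^2 + 67*l + 6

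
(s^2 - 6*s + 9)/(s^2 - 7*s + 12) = (s - 3)/(s - 4)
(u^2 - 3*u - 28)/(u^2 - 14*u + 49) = (u + 4)/(u - 7)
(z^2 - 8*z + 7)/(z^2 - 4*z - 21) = (z - 1)/(z + 3)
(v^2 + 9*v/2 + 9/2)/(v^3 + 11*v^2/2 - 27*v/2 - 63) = (2*v + 3)/(2*v^2 + 5*v - 42)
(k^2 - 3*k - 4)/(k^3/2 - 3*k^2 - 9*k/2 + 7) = 2*(k^2 - 3*k - 4)/(k^3 - 6*k^2 - 9*k + 14)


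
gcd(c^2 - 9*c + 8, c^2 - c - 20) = 1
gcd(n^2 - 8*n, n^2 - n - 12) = 1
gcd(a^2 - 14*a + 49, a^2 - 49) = a - 7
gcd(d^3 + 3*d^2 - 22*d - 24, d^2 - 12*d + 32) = d - 4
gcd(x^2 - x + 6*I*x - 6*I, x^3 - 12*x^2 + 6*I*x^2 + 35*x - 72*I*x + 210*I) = x + 6*I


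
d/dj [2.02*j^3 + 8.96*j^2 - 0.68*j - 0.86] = 6.06*j^2 + 17.92*j - 0.68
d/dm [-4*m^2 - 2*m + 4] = -8*m - 2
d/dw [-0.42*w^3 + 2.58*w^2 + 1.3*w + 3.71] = -1.26*w^2 + 5.16*w + 1.3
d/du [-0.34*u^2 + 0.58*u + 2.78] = 0.58 - 0.68*u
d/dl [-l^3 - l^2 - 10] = l*(-3*l - 2)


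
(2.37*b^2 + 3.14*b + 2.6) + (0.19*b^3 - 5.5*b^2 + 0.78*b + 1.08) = 0.19*b^3 - 3.13*b^2 + 3.92*b + 3.68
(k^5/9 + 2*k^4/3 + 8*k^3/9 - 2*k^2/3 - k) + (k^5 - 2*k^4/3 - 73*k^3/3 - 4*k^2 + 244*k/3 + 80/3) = 10*k^5/9 - 211*k^3/9 - 14*k^2/3 + 241*k/3 + 80/3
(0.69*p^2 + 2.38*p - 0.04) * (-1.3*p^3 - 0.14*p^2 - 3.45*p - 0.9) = -0.897*p^5 - 3.1906*p^4 - 2.6617*p^3 - 8.8264*p^2 - 2.004*p + 0.036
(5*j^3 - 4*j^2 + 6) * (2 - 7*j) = -35*j^4 + 38*j^3 - 8*j^2 - 42*j + 12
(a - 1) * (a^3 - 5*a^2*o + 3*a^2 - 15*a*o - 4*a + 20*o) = a^4 - 5*a^3*o + 2*a^3 - 10*a^2*o - 7*a^2 + 35*a*o + 4*a - 20*o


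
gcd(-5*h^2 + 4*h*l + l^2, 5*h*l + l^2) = 5*h + l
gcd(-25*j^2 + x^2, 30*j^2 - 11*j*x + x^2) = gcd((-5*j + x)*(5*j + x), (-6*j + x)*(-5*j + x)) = -5*j + x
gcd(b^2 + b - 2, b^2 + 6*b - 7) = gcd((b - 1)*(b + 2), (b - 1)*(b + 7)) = b - 1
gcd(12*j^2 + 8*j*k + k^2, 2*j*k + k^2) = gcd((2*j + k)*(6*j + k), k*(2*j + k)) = 2*j + k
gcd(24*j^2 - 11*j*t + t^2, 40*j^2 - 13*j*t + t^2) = -8*j + t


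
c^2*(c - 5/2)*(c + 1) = c^4 - 3*c^3/2 - 5*c^2/2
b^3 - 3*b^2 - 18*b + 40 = (b - 5)*(b - 2)*(b + 4)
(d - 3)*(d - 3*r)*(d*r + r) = d^3*r - 3*d^2*r^2 - 2*d^2*r + 6*d*r^2 - 3*d*r + 9*r^2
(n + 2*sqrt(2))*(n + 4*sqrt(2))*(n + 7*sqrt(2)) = n^3 + 13*sqrt(2)*n^2 + 100*n + 112*sqrt(2)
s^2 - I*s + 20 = (s - 5*I)*(s + 4*I)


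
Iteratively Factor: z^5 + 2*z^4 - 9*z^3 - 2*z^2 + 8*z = (z)*(z^4 + 2*z^3 - 9*z^2 - 2*z + 8) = z*(z - 1)*(z^3 + 3*z^2 - 6*z - 8) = z*(z - 1)*(z + 1)*(z^2 + 2*z - 8) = z*(z - 1)*(z + 1)*(z + 4)*(z - 2)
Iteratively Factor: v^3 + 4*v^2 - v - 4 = (v + 4)*(v^2 - 1) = (v + 1)*(v + 4)*(v - 1)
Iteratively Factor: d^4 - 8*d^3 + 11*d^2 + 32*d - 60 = (d - 5)*(d^3 - 3*d^2 - 4*d + 12) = (d - 5)*(d + 2)*(d^2 - 5*d + 6) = (d - 5)*(d - 2)*(d + 2)*(d - 3)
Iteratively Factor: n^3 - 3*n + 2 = (n + 2)*(n^2 - 2*n + 1) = (n - 1)*(n + 2)*(n - 1)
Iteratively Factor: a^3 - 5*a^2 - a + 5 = (a - 1)*(a^2 - 4*a - 5) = (a - 1)*(a + 1)*(a - 5)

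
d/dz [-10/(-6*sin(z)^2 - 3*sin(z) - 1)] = -30*(4*sin(z) + 1)*cos(z)/(6*sin(z)^2 + 3*sin(z) + 1)^2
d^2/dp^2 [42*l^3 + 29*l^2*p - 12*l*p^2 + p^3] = -24*l + 6*p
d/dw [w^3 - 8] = 3*w^2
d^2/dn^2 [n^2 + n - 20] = 2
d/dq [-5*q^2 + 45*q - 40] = 45 - 10*q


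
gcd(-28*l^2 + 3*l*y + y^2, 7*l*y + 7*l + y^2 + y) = 7*l + y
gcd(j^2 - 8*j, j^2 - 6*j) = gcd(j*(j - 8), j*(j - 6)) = j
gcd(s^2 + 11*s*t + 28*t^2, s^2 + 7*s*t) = s + 7*t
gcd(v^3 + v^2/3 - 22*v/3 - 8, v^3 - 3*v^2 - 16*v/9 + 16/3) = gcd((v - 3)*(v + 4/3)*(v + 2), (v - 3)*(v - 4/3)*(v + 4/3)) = v^2 - 5*v/3 - 4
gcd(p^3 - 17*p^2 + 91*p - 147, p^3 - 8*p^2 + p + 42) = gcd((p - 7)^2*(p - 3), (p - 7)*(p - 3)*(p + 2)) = p^2 - 10*p + 21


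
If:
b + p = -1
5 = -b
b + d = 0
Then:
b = -5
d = 5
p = 4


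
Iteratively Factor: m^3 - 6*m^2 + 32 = (m - 4)*(m^2 - 2*m - 8) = (m - 4)*(m + 2)*(m - 4)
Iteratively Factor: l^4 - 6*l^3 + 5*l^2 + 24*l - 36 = (l - 2)*(l^3 - 4*l^2 - 3*l + 18) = (l - 3)*(l - 2)*(l^2 - l - 6) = (l - 3)^2*(l - 2)*(l + 2)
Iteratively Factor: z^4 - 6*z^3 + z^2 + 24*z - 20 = (z - 2)*(z^3 - 4*z^2 - 7*z + 10) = (z - 2)*(z - 1)*(z^2 - 3*z - 10) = (z - 5)*(z - 2)*(z - 1)*(z + 2)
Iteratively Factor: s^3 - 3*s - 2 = (s + 1)*(s^2 - s - 2) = (s + 1)^2*(s - 2)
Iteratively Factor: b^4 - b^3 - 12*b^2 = (b)*(b^3 - b^2 - 12*b) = b^2*(b^2 - b - 12) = b^2*(b + 3)*(b - 4)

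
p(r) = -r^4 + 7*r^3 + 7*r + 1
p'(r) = -4*r^3 + 21*r^2 + 7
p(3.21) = 148.83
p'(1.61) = 44.74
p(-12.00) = -32915.00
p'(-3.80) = 529.73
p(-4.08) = -780.08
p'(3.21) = 91.08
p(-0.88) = -10.53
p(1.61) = 34.76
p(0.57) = 6.18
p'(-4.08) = 628.24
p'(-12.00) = 9943.00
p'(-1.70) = 87.34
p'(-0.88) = 25.99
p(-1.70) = -53.64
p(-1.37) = -30.11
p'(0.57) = 13.08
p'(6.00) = -101.00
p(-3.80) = -618.22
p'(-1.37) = 56.70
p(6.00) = 259.00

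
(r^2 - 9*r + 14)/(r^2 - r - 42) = (r - 2)/(r + 6)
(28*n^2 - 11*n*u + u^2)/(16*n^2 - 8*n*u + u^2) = (-7*n + u)/(-4*n + u)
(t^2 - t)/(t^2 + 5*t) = (t - 1)/(t + 5)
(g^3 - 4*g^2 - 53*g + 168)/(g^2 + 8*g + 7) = (g^2 - 11*g + 24)/(g + 1)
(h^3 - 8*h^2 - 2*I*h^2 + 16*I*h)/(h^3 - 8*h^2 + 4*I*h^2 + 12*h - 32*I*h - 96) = h/(h + 6*I)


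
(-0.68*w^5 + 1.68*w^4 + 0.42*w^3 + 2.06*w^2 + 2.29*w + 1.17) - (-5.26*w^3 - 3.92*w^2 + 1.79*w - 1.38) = -0.68*w^5 + 1.68*w^4 + 5.68*w^3 + 5.98*w^2 + 0.5*w + 2.55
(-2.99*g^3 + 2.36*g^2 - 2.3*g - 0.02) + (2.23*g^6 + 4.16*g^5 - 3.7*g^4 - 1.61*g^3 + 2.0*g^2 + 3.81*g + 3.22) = 2.23*g^6 + 4.16*g^5 - 3.7*g^4 - 4.6*g^3 + 4.36*g^2 + 1.51*g + 3.2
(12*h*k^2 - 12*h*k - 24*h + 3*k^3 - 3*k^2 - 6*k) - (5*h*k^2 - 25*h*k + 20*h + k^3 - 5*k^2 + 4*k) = 7*h*k^2 + 13*h*k - 44*h + 2*k^3 + 2*k^2 - 10*k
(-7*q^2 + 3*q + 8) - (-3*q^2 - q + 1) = -4*q^2 + 4*q + 7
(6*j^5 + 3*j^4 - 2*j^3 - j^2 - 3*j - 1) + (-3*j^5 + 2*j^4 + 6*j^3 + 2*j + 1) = 3*j^5 + 5*j^4 + 4*j^3 - j^2 - j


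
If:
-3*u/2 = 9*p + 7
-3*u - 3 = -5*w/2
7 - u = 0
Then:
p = -35/18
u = 7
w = 48/5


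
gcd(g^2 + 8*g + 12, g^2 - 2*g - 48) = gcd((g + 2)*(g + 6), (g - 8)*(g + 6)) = g + 6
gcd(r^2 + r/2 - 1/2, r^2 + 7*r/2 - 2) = r - 1/2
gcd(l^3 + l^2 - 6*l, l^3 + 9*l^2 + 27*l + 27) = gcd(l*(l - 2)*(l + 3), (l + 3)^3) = l + 3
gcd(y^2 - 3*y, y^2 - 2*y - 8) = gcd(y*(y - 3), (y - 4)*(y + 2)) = 1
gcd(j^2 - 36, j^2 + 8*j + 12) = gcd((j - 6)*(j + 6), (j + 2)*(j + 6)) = j + 6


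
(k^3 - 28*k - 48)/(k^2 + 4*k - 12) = (k^3 - 28*k - 48)/(k^2 + 4*k - 12)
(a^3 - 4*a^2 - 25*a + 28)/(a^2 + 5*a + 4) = (a^2 - 8*a + 7)/(a + 1)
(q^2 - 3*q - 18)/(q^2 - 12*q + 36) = (q + 3)/(q - 6)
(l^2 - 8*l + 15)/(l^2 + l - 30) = (l - 3)/(l + 6)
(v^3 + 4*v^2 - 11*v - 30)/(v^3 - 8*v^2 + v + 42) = (v + 5)/(v - 7)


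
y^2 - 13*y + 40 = (y - 8)*(y - 5)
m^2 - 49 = (m - 7)*(m + 7)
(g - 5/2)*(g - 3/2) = g^2 - 4*g + 15/4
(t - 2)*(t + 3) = t^2 + t - 6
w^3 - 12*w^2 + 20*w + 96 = (w - 8)*(w - 6)*(w + 2)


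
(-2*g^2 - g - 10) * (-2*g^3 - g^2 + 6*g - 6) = 4*g^5 + 4*g^4 + 9*g^3 + 16*g^2 - 54*g + 60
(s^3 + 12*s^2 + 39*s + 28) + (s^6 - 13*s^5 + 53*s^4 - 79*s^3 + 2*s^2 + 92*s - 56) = s^6 - 13*s^5 + 53*s^4 - 78*s^3 + 14*s^2 + 131*s - 28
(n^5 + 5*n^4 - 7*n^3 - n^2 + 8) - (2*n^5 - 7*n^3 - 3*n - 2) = -n^5 + 5*n^4 - n^2 + 3*n + 10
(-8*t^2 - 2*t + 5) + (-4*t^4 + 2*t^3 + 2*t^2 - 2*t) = -4*t^4 + 2*t^3 - 6*t^2 - 4*t + 5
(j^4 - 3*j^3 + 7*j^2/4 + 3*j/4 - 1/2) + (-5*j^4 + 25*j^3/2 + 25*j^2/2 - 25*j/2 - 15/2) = -4*j^4 + 19*j^3/2 + 57*j^2/4 - 47*j/4 - 8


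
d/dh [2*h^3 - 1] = 6*h^2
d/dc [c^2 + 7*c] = 2*c + 7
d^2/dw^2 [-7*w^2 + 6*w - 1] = -14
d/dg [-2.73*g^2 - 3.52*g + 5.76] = -5.46*g - 3.52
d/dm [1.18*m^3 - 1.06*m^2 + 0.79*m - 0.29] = 3.54*m^2 - 2.12*m + 0.79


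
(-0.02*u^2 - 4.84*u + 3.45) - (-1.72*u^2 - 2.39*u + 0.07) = 1.7*u^2 - 2.45*u + 3.38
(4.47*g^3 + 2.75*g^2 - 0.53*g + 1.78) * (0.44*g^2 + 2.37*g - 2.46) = 1.9668*g^5 + 11.8039*g^4 - 4.7119*g^3 - 7.2379*g^2 + 5.5224*g - 4.3788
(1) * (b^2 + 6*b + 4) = b^2 + 6*b + 4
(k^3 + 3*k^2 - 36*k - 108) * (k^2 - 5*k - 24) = k^5 - 2*k^4 - 75*k^3 + 1404*k + 2592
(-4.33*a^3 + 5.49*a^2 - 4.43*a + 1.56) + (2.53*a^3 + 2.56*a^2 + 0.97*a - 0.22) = -1.8*a^3 + 8.05*a^2 - 3.46*a + 1.34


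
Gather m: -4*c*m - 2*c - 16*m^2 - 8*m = -2*c - 16*m^2 + m*(-4*c - 8)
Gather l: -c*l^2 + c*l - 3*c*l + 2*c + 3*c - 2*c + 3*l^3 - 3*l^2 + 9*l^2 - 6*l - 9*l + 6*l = 3*c + 3*l^3 + l^2*(6 - c) + l*(-2*c - 9)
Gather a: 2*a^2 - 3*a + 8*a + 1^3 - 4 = 2*a^2 + 5*a - 3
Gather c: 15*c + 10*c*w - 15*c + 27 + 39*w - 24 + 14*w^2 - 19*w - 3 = 10*c*w + 14*w^2 + 20*w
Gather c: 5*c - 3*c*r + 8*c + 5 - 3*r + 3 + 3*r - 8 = c*(13 - 3*r)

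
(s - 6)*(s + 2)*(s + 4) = s^3 - 28*s - 48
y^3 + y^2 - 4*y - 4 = (y - 2)*(y + 1)*(y + 2)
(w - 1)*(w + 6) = w^2 + 5*w - 6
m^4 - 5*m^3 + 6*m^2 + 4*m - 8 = (m - 2)^3*(m + 1)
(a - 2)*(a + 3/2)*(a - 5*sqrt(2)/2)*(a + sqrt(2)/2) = a^4 - 2*sqrt(2)*a^3 - a^3/2 - 11*a^2/2 + sqrt(2)*a^2 + 5*a/4 + 6*sqrt(2)*a + 15/2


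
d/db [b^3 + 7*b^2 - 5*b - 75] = 3*b^2 + 14*b - 5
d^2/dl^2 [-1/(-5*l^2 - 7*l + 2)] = 2*(-25*l^2 - 35*l + (10*l + 7)^2 + 10)/(5*l^2 + 7*l - 2)^3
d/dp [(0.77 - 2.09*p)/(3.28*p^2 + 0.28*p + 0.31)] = (6.8552*p^2 - 5.0512*p - 0.8635)/(10.7584*p^4 + 1.8368*p^3 + 2.112*p^2 + 0.1736*p + 0.0961)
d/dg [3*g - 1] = 3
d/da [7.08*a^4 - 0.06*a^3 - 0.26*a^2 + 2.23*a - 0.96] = 28.32*a^3 - 0.18*a^2 - 0.52*a + 2.23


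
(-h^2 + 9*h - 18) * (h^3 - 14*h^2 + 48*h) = -h^5 + 23*h^4 - 192*h^3 + 684*h^2 - 864*h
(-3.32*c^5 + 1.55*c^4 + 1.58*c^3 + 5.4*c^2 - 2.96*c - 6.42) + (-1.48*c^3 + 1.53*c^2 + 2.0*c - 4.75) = -3.32*c^5 + 1.55*c^4 + 0.1*c^3 + 6.93*c^2 - 0.96*c - 11.17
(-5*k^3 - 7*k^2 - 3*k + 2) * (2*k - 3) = -10*k^4 + k^3 + 15*k^2 + 13*k - 6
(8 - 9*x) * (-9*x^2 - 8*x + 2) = 81*x^3 - 82*x + 16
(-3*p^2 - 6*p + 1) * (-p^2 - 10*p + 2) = 3*p^4 + 36*p^3 + 53*p^2 - 22*p + 2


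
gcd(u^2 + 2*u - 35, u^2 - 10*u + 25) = u - 5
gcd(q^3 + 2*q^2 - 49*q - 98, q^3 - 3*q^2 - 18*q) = 1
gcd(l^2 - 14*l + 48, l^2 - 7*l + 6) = l - 6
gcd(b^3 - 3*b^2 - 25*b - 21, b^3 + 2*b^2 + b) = b + 1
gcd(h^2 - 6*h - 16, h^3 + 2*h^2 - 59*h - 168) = h - 8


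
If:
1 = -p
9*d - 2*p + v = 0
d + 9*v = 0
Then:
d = -9/40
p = -1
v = 1/40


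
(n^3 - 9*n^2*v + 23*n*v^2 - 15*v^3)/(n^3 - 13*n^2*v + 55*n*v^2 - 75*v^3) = (-n + v)/(-n + 5*v)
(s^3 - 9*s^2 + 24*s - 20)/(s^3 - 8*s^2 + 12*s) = (s^2 - 7*s + 10)/(s*(s - 6))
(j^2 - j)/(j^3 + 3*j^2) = (j - 1)/(j*(j + 3))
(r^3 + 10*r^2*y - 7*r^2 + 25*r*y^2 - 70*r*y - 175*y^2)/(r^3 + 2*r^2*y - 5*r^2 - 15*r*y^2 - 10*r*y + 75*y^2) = (-r^2 - 5*r*y + 7*r + 35*y)/(-r^2 + 3*r*y + 5*r - 15*y)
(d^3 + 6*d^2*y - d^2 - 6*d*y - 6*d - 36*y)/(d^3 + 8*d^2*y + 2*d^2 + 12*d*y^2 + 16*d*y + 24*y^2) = (d - 3)/(d + 2*y)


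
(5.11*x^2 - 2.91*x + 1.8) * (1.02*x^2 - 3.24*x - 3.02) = 5.2122*x^4 - 19.5246*x^3 - 4.1678*x^2 + 2.9562*x - 5.436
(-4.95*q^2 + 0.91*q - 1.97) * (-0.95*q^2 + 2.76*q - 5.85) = 4.7025*q^4 - 14.5265*q^3 + 33.3406*q^2 - 10.7607*q + 11.5245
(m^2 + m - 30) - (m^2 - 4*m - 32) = 5*m + 2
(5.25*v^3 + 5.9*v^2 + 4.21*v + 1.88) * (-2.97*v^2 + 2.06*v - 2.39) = -15.5925*v^5 - 6.708*v^4 - 12.8972*v^3 - 11.012*v^2 - 6.1891*v - 4.4932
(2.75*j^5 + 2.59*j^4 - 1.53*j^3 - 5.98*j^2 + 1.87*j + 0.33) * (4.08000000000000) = 11.22*j^5 + 10.5672*j^4 - 6.2424*j^3 - 24.3984*j^2 + 7.6296*j + 1.3464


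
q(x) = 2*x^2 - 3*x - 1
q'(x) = 4*x - 3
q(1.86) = 0.34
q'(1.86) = 4.44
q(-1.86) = 11.50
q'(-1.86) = -10.44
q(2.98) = 7.82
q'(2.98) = 8.92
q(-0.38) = 0.43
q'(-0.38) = -4.52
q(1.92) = 0.61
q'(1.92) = 4.68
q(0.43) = -1.92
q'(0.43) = -1.28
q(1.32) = -1.48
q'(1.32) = 2.28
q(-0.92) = 3.45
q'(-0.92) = -6.68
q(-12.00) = 323.00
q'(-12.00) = -51.00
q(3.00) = 8.00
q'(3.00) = 9.00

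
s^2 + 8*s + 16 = (s + 4)^2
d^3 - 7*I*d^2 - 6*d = d*(d - 6*I)*(d - I)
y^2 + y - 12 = (y - 3)*(y + 4)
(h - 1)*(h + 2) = h^2 + h - 2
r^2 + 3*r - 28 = (r - 4)*(r + 7)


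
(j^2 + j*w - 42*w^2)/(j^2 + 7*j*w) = (j - 6*w)/j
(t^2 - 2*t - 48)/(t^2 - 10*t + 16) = (t + 6)/(t - 2)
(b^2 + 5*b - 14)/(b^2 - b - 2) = (b + 7)/(b + 1)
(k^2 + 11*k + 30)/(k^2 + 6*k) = (k + 5)/k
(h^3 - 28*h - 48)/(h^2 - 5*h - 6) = (h^2 + 6*h + 8)/(h + 1)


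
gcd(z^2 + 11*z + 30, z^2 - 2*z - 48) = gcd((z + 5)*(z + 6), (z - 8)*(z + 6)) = z + 6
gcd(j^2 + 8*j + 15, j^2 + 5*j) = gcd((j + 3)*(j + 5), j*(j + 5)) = j + 5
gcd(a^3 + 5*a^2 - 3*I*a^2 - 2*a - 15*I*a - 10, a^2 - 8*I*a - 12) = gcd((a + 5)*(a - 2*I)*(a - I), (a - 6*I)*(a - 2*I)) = a - 2*I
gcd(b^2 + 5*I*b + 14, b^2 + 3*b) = 1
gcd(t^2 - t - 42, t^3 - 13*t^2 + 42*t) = t - 7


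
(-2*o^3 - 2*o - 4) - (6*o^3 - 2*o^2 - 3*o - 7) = -8*o^3 + 2*o^2 + o + 3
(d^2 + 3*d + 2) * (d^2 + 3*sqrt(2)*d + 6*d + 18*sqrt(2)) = d^4 + 3*sqrt(2)*d^3 + 9*d^3 + 20*d^2 + 27*sqrt(2)*d^2 + 12*d + 60*sqrt(2)*d + 36*sqrt(2)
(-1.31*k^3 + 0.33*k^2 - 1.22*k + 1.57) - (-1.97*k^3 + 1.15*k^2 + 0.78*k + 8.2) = 0.66*k^3 - 0.82*k^2 - 2.0*k - 6.63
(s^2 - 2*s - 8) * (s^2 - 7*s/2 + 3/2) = s^4 - 11*s^3/2 + s^2/2 + 25*s - 12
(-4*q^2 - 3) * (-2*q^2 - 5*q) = 8*q^4 + 20*q^3 + 6*q^2 + 15*q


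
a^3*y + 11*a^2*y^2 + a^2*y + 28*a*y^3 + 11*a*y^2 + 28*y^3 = (a + 4*y)*(a + 7*y)*(a*y + y)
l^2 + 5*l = l*(l + 5)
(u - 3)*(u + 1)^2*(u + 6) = u^4 + 5*u^3 - 11*u^2 - 33*u - 18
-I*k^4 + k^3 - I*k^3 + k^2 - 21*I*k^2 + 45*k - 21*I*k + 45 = (k - 5*I)*(k + 3*I)^2*(-I*k - I)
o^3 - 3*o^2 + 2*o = o*(o - 2)*(o - 1)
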